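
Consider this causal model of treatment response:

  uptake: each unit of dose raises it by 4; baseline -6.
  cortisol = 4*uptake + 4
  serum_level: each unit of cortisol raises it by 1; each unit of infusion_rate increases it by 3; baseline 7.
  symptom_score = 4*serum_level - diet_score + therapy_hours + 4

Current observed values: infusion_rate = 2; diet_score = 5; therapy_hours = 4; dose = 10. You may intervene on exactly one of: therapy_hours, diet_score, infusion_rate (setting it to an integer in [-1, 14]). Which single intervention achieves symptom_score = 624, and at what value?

Intervening on therapy_hours: with other inputs at their observed values, symptom_score = therapy_hours + 611. Solving for 624 gives therapy_hours = 13, within [-1, 14].
Intervening on diet_score: symptom_score = -diet_score + 620. Reaching 624 requires diet_score = -4, outside [-1, 14].
Intervening on infusion_rate: symptom_score = 12*infusion_rate + 591. Reaching 624 requires infusion_rate = 11/4, not an integer.

set therapy_hours = 13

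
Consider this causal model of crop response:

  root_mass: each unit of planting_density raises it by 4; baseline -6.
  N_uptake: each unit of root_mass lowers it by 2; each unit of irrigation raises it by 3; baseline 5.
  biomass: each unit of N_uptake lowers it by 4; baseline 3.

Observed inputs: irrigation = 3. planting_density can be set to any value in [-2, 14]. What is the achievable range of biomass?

Substituting into the N_uptake equation gives N_uptake = -8*planting_density + 26.
Substituting into the biomass equation gives biomass = 32*planting_density - 101.
Linear in planting_density, so extremes are at the endpoints: planting_density = -2 gives biomass = -165; planting_density = 14 gives biomass = 347.

-165 to 347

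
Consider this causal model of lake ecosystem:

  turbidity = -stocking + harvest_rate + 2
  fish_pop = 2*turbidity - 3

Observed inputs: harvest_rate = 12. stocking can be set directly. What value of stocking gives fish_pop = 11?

Substituting into the turbidity equation gives turbidity = -stocking + 14.
Substituting into the fish_pop equation gives fish_pop = -2*stocking + 25.
Solve -2*stocking + 25 = 11: stocking = (11 - 25) / -2 = 7.

stocking = 7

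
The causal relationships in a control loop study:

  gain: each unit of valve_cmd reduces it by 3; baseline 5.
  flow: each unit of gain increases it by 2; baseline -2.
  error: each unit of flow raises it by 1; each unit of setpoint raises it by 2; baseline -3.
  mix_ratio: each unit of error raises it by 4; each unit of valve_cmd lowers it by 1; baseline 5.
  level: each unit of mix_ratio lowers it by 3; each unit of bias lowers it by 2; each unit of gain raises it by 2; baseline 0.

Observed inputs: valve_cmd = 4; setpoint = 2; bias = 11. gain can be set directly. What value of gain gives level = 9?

gain = -1

Intervening on gain fixes its value directly, overriding its dependence on valve_cmd.
Substituting into the error equation gives error = 2*gain - 1.
So mix_ratio = 8*gain - 3.
Substituting into the level equation gives level = -22*gain - 13.
Solve -22*gain - 13 = 9: gain = (9 + 13) / -22 = -1.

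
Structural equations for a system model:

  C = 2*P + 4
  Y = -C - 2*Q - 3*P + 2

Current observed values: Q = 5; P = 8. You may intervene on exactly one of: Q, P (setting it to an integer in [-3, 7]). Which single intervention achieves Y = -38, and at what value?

set Q = -2

Intervening on Q: with other inputs at their observed values, Y = -2*Q - 42. Solving for -38 gives Q = -2, within [-3, 7].
Intervening on P: Y = -5*P - 12. Reaching -38 requires P = 26/5, not an integer.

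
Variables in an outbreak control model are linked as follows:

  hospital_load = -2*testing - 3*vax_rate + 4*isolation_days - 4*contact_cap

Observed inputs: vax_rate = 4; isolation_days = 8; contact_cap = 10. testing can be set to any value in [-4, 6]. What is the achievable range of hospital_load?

Substituting into the hospital_load equation gives hospital_load = -2*testing - 20.
Linear in testing, so extremes are at the endpoints: testing = -4 gives hospital_load = -12; testing = 6 gives hospital_load = -32.

-32 to -12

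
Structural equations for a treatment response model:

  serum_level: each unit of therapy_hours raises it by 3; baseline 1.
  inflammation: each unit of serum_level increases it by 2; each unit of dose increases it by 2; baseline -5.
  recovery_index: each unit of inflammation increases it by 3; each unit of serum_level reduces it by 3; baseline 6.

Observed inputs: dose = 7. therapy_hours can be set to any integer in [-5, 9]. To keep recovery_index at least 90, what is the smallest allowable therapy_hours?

therapy_hours = 6

Substituting into the inflammation equation gives inflammation = 6*therapy_hours + 11.
Substituting into the recovery_index equation gives recovery_index = 9*therapy_hours + 36.
Require 9*therapy_hours + 36 ≥ 90, so therapy_hours ≥ 6.
The smallest integer in [-5, 9] satisfying this is 6.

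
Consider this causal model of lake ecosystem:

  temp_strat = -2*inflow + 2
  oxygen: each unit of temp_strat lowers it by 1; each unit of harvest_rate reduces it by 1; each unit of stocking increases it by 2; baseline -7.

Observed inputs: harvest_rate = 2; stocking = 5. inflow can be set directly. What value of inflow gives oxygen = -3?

Substituting into the oxygen equation gives oxygen = 2*inflow - 1.
Solve 2*inflow - 1 = -3: inflow = (-3 + 1) / 2 = -1.

inflow = -1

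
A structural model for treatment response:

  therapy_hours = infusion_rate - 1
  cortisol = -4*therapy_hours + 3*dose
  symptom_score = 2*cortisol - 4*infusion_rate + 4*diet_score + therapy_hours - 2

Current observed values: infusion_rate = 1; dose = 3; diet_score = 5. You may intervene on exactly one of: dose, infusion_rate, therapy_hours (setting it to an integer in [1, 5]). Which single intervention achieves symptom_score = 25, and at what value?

Intervening on dose: symptom_score = 6*dose + 14. Reaching 25 requires dose = 11/6, not an integer.
Intervening on infusion_rate: symptom_score = -11*infusion_rate + 43. Reaching 25 requires infusion_rate = 18/11, not an integer.
Intervening on therapy_hours: with other inputs at their observed values, symptom_score = -7*therapy_hours + 32. Solving for 25 gives therapy_hours = 1, within [1, 5].

set therapy_hours = 1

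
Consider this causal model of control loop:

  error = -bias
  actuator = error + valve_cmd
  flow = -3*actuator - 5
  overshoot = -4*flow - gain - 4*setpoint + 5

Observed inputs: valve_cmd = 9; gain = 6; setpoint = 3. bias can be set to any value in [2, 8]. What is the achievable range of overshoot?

19 to 91

Substituting into the actuator equation gives actuator = -bias + 9.
This gives flow = 3*bias - 32.
Substituting into the overshoot equation gives overshoot = -12*bias + 115.
Linear in bias, so extremes are at the endpoints: bias = 2 gives overshoot = 91; bias = 8 gives overshoot = 19.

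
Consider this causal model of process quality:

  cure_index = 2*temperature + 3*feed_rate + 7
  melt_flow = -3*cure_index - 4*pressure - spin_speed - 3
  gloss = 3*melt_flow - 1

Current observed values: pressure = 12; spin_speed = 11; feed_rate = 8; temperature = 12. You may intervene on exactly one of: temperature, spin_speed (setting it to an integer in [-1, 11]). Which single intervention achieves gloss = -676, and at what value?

Intervening on temperature: gloss = -18*temperature - 466. Reaching -676 requires temperature = 35/3, not an integer.
Intervening on spin_speed: with other inputs at their observed values, gloss = -3*spin_speed - 649. Solving for -676 gives spin_speed = 9, within [-1, 11].

set spin_speed = 9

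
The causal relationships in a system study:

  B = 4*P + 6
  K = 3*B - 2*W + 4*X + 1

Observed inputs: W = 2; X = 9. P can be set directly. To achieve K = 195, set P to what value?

P = 12

Substituting into the K equation gives K = 12*P + 51.
Solve 12*P + 51 = 195: P = (195 - 51) / 12 = 12.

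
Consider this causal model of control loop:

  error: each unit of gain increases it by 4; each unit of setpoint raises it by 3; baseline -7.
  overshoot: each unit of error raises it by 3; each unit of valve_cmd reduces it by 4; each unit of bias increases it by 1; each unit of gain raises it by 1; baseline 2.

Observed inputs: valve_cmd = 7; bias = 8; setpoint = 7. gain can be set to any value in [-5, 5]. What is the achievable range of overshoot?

-41 to 89

Substituting into the error equation gives error = 4*gain + 14.
So overshoot = 13*gain + 24.
Linear in gain, so extremes are at the endpoints: gain = -5 gives overshoot = -41; gain = 5 gives overshoot = 89.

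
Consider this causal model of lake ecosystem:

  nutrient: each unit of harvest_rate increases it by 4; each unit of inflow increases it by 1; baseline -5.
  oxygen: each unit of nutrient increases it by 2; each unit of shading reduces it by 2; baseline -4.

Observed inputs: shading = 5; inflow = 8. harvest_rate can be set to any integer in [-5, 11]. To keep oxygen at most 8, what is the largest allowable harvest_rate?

harvest_rate = 2

Substituting into the nutrient equation gives nutrient = 4*harvest_rate + 3.
Substituting into the oxygen equation gives oxygen = 8*harvest_rate - 8.
Require 8*harvest_rate - 8 ≤ 8, so harvest_rate ≤ 2.
The largest integer in [-5, 11] satisfying this is 2.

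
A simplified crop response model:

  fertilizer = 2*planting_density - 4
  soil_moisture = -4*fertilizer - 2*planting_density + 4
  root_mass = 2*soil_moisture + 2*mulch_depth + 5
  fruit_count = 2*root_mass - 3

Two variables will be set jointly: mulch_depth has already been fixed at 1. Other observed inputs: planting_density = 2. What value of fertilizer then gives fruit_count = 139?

With mulch_depth held at 1:
Intervening on fertilizer fixes its value directly, overriding its dependence on planting_density.
Substituting into the soil_moisture equation gives soil_moisture = -4*fertilizer.
So root_mass = -8*fertilizer + 7.
Substituting into the fruit_count equation gives fruit_count = -16*fertilizer + 11.
Solve -16*fertilizer + 11 = 139: fertilizer = (139 - 11) / -16 = -8.

fertilizer = -8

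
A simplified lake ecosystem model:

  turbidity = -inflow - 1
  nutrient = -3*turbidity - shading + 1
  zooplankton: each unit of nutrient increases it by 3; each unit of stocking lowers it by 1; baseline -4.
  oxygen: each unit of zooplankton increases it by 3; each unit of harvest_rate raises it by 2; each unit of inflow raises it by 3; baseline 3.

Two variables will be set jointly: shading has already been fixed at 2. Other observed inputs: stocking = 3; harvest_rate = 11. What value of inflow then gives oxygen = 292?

With shading held at 2:
Substituting into the nutrient equation gives nutrient = 3*inflow + 2.
zooplankton becomes 9*inflow - 1.
Substituting into the oxygen equation gives oxygen = 30*inflow + 22.
Solve 30*inflow + 22 = 292: inflow = (292 - 22) / 30 = 9.

inflow = 9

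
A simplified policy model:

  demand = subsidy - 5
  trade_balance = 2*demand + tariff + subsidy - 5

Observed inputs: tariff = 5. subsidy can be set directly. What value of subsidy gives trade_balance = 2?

Substituting into the trade_balance equation gives trade_balance = 3*subsidy - 10.
Solve 3*subsidy - 10 = 2: subsidy = (2 + 10) / 3 = 4.

subsidy = 4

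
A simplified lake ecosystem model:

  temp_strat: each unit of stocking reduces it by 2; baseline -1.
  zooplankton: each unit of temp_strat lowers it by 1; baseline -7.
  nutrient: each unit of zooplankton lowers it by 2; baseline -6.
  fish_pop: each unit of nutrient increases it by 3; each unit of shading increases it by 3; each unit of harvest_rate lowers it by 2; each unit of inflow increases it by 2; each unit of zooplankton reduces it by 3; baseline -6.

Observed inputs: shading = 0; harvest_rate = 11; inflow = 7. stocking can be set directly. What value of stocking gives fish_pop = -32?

stocking = 3

Substituting into the zooplankton equation gives zooplankton = 2*stocking - 6.
Substituting into the nutrient equation gives nutrient = -4*stocking + 6.
Substituting into the fish_pop equation gives fish_pop = -18*stocking + 22.
Solve -18*stocking + 22 = -32: stocking = (-32 - 22) / -18 = 3.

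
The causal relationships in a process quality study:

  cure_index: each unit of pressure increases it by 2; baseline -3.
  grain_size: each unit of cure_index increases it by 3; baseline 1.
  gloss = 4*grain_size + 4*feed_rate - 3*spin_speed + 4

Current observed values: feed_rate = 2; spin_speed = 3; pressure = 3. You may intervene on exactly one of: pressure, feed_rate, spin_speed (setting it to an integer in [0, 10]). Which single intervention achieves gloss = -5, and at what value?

set pressure = 1

Intervening on pressure: with other inputs at their observed values, gloss = 24*pressure - 29. Solving for -5 gives pressure = 1, within [0, 10].
Intervening on feed_rate: gloss = 4*feed_rate + 35. Reaching -5 requires feed_rate = -10, outside [0, 10].
Intervening on spin_speed: gloss = -3*spin_speed + 52. Reaching -5 requires spin_speed = 19, outside [0, 10].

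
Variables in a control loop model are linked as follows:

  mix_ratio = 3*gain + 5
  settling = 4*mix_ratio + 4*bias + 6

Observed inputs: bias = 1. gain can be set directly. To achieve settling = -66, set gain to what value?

Substituting into the settling equation gives settling = 12*gain + 30.
Solve 12*gain + 30 = -66: gain = (-66 - 30) / 12 = -8.

gain = -8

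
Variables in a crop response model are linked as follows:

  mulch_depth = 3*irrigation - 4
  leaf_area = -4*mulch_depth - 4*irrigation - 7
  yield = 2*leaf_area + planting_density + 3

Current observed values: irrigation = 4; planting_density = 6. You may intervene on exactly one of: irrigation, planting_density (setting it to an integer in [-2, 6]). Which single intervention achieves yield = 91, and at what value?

Intervening on irrigation: with other inputs at their observed values, yield = -32*irrigation + 27. Solving for 91 gives irrigation = -2, within [-2, 6].
Intervening on planting_density: yield = planting_density - 107. Reaching 91 requires planting_density = 198, outside [-2, 6].

set irrigation = -2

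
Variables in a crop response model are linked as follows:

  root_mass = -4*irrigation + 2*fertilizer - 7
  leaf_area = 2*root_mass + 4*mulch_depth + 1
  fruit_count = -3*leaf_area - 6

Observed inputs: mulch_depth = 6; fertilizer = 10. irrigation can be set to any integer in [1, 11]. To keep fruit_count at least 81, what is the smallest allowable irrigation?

Substituting into the root_mass equation gives root_mass = -4*irrigation + 13.
Substituting into the leaf_area equation gives leaf_area = -8*irrigation + 51.
So fruit_count = 24*irrigation - 159.
Require 24*irrigation - 159 ≥ 81, so irrigation ≥ 10.
The smallest integer in [1, 11] satisfying this is 10.

irrigation = 10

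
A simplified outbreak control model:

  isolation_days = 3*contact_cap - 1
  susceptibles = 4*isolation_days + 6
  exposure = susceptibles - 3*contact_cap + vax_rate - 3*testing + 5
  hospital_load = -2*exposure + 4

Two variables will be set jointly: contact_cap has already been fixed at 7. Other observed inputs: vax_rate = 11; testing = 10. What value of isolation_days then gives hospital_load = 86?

With contact_cap held at 7:
Intervening on isolation_days fixes its value directly, overriding its dependence on contact_cap.
Substituting into the exposure equation gives exposure = 4*isolation_days - 29.
hospital_load becomes -8*isolation_days + 62.
Solve -8*isolation_days + 62 = 86: isolation_days = (86 - 62) / -8 = -3.

isolation_days = -3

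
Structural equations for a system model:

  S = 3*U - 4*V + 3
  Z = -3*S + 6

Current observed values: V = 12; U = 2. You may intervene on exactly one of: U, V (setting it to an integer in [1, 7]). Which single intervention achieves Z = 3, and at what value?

Intervening on U: Z = -9*U + 141. Reaching 3 requires U = 46/3, not an integer.
Intervening on V: with other inputs at their observed values, Z = 12*V - 21. Solving for 3 gives V = 2, within [1, 7].

set V = 2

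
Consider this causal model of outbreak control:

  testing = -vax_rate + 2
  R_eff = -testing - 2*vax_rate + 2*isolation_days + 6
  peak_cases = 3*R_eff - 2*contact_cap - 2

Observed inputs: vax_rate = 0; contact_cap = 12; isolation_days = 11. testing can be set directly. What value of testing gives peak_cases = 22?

testing = 12

Intervening on testing fixes its value directly, overriding its dependence on vax_rate.
Substituting into the R_eff equation gives R_eff = -testing + 28.
Substituting into the peak_cases equation gives peak_cases = -3*testing + 58.
Solve -3*testing + 58 = 22: testing = (22 - 58) / -3 = 12.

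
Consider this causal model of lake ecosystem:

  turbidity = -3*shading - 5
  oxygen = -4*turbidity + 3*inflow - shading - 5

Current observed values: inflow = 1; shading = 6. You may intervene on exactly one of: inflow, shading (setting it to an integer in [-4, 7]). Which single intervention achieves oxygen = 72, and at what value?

set inflow = -3

Intervening on inflow: with other inputs at their observed values, oxygen = 3*inflow + 81. Solving for 72 gives inflow = -3, within [-4, 7].
Intervening on shading: oxygen = 11*shading + 18. Reaching 72 requires shading = 54/11, not an integer.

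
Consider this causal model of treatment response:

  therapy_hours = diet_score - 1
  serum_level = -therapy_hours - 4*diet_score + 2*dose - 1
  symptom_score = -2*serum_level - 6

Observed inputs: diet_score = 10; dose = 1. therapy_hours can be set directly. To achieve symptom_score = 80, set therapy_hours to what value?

Intervening on therapy_hours fixes its value directly, overriding its dependence on diet_score.
Substituting into the serum_level equation gives serum_level = -therapy_hours - 39.
Substituting into the symptom_score equation gives symptom_score = 2*therapy_hours + 72.
Solve 2*therapy_hours + 72 = 80: therapy_hours = (80 - 72) / 2 = 4.

therapy_hours = 4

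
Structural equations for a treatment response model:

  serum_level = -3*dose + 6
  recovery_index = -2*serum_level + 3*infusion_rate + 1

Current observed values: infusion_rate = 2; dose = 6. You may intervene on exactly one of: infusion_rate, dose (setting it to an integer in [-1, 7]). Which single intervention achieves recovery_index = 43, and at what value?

set infusion_rate = 6

Intervening on infusion_rate: with other inputs at their observed values, recovery_index = 3*infusion_rate + 25. Solving for 43 gives infusion_rate = 6, within [-1, 7].
Intervening on dose: recovery_index = 6*dose - 5. Reaching 43 requires dose = 8, outside [-1, 7].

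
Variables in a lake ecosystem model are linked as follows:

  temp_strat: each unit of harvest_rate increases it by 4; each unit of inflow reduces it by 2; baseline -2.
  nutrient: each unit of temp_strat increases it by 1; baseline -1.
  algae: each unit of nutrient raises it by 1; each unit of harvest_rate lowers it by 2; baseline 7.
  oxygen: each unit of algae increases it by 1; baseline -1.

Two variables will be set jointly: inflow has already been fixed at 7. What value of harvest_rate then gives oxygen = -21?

With inflow held at 7:
Substituting into the temp_strat equation gives temp_strat = 4*harvest_rate - 16.
Substituting into the nutrient equation gives nutrient = 4*harvest_rate - 17.
This gives algae = 2*harvest_rate - 10.
This gives oxygen = 2*harvest_rate - 11.
Solve 2*harvest_rate - 11 = -21: harvest_rate = (-21 + 11) / 2 = -5.

harvest_rate = -5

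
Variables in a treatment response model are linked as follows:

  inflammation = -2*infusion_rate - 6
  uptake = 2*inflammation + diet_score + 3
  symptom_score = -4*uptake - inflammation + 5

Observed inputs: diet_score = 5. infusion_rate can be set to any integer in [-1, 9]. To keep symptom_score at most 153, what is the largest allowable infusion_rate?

infusion_rate = 7

Substituting into the uptake equation gives uptake = -4*infusion_rate - 4.
This gives symptom_score = 18*infusion_rate + 27.
Require 18*infusion_rate + 27 ≤ 153, so infusion_rate ≤ 7.
The largest integer in [-1, 9] satisfying this is 7.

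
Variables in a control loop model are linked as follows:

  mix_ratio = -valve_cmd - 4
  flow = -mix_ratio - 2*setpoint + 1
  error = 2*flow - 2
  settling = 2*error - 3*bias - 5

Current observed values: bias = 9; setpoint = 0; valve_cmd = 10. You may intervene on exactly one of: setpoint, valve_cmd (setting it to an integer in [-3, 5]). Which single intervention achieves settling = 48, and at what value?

Intervening on setpoint: with other inputs at their observed values, settling = -8*setpoint + 24. Solving for 48 gives setpoint = -3, within [-3, 5].
Intervening on valve_cmd: settling = 4*valve_cmd - 16. Reaching 48 requires valve_cmd = 16, outside [-3, 5].

set setpoint = -3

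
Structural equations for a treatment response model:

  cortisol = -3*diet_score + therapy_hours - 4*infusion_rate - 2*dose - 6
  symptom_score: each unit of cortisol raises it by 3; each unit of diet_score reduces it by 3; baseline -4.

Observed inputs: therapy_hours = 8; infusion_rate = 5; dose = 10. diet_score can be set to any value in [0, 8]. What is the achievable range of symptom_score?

Substituting into the cortisol equation gives cortisol = -3*diet_score - 38.
Substituting into the symptom_score equation gives symptom_score = -12*diet_score - 118.
Linear in diet_score, so extremes are at the endpoints: diet_score = 0 gives symptom_score = -118; diet_score = 8 gives symptom_score = -214.

-214 to -118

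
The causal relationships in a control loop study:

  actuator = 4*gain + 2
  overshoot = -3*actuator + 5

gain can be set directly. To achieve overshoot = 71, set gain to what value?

gain = -6

Substituting into the overshoot equation gives overshoot = -12*gain - 1.
Solve -12*gain - 1 = 71: gain = (71 + 1) / -12 = -6.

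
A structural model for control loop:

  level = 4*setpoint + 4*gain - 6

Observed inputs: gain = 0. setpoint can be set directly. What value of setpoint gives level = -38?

setpoint = -8

Substituting into the level equation gives level = 4*setpoint - 6.
Solve 4*setpoint - 6 = -38: setpoint = (-38 + 6) / 4 = -8.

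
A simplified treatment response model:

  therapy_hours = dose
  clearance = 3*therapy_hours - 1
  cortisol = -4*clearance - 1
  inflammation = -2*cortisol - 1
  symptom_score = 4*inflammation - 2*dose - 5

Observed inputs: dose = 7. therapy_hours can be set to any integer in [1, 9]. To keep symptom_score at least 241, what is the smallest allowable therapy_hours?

Intervening on therapy_hours fixes its value directly, overriding its dependence on dose.
Substituting into the cortisol equation gives cortisol = -12*therapy_hours + 3.
Substituting into the inflammation equation gives inflammation = 24*therapy_hours - 7.
Substituting into the symptom_score equation gives symptom_score = 96*therapy_hours - 47.
Require 96*therapy_hours - 47 ≥ 241, so therapy_hours ≥ 3.
The smallest integer in [1, 9] satisfying this is 3.

therapy_hours = 3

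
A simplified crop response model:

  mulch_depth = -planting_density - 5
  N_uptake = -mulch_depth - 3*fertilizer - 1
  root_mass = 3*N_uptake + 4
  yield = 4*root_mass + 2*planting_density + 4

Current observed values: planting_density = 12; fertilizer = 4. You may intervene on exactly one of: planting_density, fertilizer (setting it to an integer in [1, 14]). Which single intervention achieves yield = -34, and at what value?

set planting_density = 3

Intervening on planting_density: with other inputs at their observed values, yield = 14*planting_density - 76. Solving for -34 gives planting_density = 3, within [1, 14].
Intervening on fertilizer: yield = -36*fertilizer + 236. Reaching -34 requires fertilizer = 15/2, not an integer.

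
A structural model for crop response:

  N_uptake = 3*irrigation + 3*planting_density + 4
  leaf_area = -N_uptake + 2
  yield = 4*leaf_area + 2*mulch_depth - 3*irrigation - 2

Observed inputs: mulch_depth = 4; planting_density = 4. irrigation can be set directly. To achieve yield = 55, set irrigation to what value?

Substituting into the N_uptake equation gives N_uptake = 3*irrigation + 16.
This gives leaf_area = -3*irrigation - 14.
So yield = -15*irrigation - 50.
Solve -15*irrigation - 50 = 55: irrigation = (55 + 50) / -15 = -7.

irrigation = -7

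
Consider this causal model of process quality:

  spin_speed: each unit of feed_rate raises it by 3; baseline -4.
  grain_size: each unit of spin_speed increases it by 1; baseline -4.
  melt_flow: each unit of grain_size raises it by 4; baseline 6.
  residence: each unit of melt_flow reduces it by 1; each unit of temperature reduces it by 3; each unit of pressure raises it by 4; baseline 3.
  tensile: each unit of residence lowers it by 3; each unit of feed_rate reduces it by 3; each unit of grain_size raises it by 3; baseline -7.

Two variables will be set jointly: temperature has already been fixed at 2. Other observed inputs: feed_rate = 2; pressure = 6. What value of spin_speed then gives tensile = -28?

With temperature held at 2:
Intervening on spin_speed fixes its value directly, overriding its dependence on feed_rate.
Substituting into the melt_flow equation gives melt_flow = 4*spin_speed - 10.
Substituting into the residence equation gives residence = -4*spin_speed + 31.
Substituting into the tensile equation gives tensile = 15*spin_speed - 118.
Solve 15*spin_speed - 118 = -28: spin_speed = (-28 + 118) / 15 = 6.

spin_speed = 6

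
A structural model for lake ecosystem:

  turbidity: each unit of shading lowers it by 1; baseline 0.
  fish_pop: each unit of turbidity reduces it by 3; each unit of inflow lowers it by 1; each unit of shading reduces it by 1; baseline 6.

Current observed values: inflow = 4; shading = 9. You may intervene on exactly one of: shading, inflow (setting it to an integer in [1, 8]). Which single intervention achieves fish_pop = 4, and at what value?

Intervening on shading: with other inputs at their observed values, fish_pop = 2*shading + 2. Solving for 4 gives shading = 1, within [1, 8].
Intervening on inflow: fish_pop = -inflow + 24. Reaching 4 requires inflow = 20, outside [1, 8].

set shading = 1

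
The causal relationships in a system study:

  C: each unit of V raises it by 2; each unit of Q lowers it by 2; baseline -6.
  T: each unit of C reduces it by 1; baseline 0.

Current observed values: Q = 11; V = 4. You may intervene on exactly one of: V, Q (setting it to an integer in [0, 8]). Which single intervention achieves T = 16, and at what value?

Intervening on V: with other inputs at their observed values, T = -2*V + 28. Solving for 16 gives V = 6, within [0, 8].
Intervening on Q: T = 2*Q - 2. Reaching 16 requires Q = 9, outside [0, 8].

set V = 6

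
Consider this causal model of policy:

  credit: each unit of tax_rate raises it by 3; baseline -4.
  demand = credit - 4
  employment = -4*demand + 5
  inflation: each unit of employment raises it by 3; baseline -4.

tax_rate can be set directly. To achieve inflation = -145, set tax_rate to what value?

tax_rate = 7

Substituting into the demand equation gives demand = 3*tax_rate - 8.
This gives employment = -12*tax_rate + 37.
inflation becomes -36*tax_rate + 107.
Solve -36*tax_rate + 107 = -145: tax_rate = (-145 - 107) / -36 = 7.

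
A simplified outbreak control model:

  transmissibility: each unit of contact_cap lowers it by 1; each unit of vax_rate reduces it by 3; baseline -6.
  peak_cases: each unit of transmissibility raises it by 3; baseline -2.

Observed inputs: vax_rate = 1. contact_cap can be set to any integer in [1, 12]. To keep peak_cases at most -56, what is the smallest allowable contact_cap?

contact_cap = 9

Substituting into the transmissibility equation gives transmissibility = -contact_cap - 9.
Substituting into the peak_cases equation gives peak_cases = -3*contact_cap - 29.
Require -3*contact_cap - 29 ≤ -56, so contact_cap ≥ 9.
The smallest integer in [1, 12] satisfying this is 9.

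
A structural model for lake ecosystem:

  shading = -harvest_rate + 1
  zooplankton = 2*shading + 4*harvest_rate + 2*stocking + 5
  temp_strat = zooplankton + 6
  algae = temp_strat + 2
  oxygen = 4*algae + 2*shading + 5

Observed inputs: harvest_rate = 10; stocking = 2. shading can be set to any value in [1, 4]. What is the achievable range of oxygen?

Intervening on shading fixes its value directly, overriding its dependence on harvest_rate.
Substituting into the zooplankton equation gives zooplankton = 2*shading + 49.
So temp_strat = 2*shading + 55.
This gives algae = 2*shading + 57.
So oxygen = 10*shading + 233.
Linear in shading, so extremes are at the endpoints: shading = 1 gives oxygen = 243; shading = 4 gives oxygen = 273.

243 to 273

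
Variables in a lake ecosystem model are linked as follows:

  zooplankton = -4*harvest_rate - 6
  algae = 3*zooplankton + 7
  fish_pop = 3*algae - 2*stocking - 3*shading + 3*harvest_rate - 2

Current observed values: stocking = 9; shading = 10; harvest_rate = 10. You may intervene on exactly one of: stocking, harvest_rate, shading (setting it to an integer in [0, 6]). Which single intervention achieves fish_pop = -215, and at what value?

Intervening on stocking: fish_pop = -2*stocking - 395. Reaching -215 requires stocking = -90, outside [0, 6].
Intervening on harvest_rate: with other inputs at their observed values, fish_pop = -33*harvest_rate - 83. Solving for -215 gives harvest_rate = 4, within [0, 6].
Intervening on shading: fish_pop = -3*shading - 383. Reaching -215 requires shading = -56, outside [0, 6].

set harvest_rate = 4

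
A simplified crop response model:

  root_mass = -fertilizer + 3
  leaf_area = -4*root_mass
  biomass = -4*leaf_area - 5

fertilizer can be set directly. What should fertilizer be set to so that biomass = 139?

fertilizer = -6

Substituting into the leaf_area equation gives leaf_area = 4*fertilizer - 12.
So biomass = -16*fertilizer + 43.
Solve -16*fertilizer + 43 = 139: fertilizer = (139 - 43) / -16 = -6.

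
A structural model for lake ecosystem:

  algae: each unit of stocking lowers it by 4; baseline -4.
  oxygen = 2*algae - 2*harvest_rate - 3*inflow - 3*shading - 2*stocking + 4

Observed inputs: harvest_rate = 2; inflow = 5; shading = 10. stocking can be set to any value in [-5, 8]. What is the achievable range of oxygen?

-133 to -3

Substituting into the oxygen equation gives oxygen = -10*stocking - 53.
Linear in stocking, so extremes are at the endpoints: stocking = -5 gives oxygen = -3; stocking = 8 gives oxygen = -133.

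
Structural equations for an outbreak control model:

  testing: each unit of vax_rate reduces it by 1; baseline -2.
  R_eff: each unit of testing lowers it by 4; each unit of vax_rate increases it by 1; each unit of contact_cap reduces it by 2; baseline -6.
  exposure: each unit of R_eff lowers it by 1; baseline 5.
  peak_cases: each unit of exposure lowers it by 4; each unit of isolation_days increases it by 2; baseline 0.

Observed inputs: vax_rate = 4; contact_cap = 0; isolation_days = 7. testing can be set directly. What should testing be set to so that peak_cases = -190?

Intervening on testing fixes its value directly, overriding its dependence on vax_rate.
Substituting into the R_eff equation gives R_eff = -4*testing - 2.
Substituting into the exposure equation gives exposure = 4*testing + 7.
Substituting into the peak_cases equation gives peak_cases = -16*testing - 14.
Solve -16*testing - 14 = -190: testing = (-190 + 14) / -16 = 11.

testing = 11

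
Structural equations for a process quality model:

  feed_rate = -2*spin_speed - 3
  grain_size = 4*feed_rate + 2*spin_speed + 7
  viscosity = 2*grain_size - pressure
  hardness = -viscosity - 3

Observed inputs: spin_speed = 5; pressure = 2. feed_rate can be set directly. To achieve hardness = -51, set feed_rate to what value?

feed_rate = 2

Intervening on feed_rate fixes its value directly, overriding its dependence on spin_speed.
Substituting into the grain_size equation gives grain_size = 4*feed_rate + 17.
So viscosity = 8*feed_rate + 32.
This gives hardness = -8*feed_rate - 35.
Solve -8*feed_rate - 35 = -51: feed_rate = (-51 + 35) / -8 = 2.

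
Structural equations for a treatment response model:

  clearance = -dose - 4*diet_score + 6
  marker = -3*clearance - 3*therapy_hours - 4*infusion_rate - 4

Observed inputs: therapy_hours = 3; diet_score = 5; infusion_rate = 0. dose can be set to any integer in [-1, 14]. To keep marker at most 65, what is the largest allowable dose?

dose = 12

Substituting into the clearance equation gives clearance = -dose - 14.
Substituting into the marker equation gives marker = 3*dose + 29.
Require 3*dose + 29 ≤ 65, so dose ≤ 12.
The largest integer in [-1, 14] satisfying this is 12.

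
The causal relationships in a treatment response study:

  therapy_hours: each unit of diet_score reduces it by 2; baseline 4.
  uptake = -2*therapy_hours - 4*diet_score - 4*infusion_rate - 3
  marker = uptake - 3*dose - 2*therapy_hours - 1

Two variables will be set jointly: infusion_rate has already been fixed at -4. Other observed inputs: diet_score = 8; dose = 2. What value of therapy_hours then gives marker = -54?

therapy_hours = 7

With infusion_rate held at -4:
Intervening on therapy_hours fixes its value directly, overriding its dependence on diet_score.
Substituting into the uptake equation gives uptake = -2*therapy_hours - 19.
Substituting into the marker equation gives marker = -4*therapy_hours - 26.
Solve -4*therapy_hours - 26 = -54: therapy_hours = (-54 + 26) / -4 = 7.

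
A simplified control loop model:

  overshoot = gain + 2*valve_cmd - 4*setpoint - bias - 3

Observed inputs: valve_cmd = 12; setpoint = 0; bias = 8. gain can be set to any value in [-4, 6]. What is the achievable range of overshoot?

9 to 19

Substituting into the overshoot equation gives overshoot = gain + 13.
Linear in gain, so extremes are at the endpoints: gain = -4 gives overshoot = 9; gain = 6 gives overshoot = 19.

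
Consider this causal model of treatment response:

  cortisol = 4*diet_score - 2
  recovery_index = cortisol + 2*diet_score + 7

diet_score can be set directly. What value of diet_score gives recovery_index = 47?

Substituting into the recovery_index equation gives recovery_index = 6*diet_score + 5.
Solve 6*diet_score + 5 = 47: diet_score = (47 - 5) / 6 = 7.

diet_score = 7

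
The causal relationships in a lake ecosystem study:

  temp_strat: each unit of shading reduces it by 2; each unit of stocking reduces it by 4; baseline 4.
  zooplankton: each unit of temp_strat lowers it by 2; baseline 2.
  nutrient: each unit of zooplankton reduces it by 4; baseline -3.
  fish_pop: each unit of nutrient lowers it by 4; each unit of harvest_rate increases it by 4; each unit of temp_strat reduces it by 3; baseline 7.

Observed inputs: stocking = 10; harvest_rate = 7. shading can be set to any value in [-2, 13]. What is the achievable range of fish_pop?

Substituting into the temp_strat equation gives temp_strat = -2*shading - 36.
So zooplankton = 4*shading + 74.
Substituting into the nutrient equation gives nutrient = -16*shading - 299.
Substituting into the fish_pop equation gives fish_pop = 70*shading + 1339.
Linear in shading, so extremes are at the endpoints: shading = -2 gives fish_pop = 1199; shading = 13 gives fish_pop = 2249.

1199 to 2249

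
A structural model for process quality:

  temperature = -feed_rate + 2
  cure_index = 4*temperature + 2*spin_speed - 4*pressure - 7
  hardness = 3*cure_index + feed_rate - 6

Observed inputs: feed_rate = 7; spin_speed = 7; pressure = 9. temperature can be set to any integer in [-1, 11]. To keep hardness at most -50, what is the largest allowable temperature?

Intervening on temperature fixes its value directly, overriding its dependence on feed_rate.
Substituting into the cure_index equation gives cure_index = 4*temperature - 29.
So hardness = 12*temperature - 86.
Require 12*temperature - 86 ≤ -50, so temperature ≤ 3.
The largest integer in [-1, 11] satisfying this is 3.

temperature = 3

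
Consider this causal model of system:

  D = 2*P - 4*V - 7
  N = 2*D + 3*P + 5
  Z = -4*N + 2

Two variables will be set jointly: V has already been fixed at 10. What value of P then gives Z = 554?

With V held at 10:
Substituting into the D equation gives D = 2*P - 47.
So N = 7*P - 89.
Substituting into the Z equation gives Z = -28*P + 358.
Solve -28*P + 358 = 554: P = (554 - 358) / -28 = -7.

P = -7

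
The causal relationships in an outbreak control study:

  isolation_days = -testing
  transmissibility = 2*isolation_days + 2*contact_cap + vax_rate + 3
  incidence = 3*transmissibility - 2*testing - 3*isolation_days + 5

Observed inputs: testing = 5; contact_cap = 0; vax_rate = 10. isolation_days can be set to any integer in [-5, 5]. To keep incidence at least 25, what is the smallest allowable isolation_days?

Intervening on isolation_days fixes its value directly, overriding its dependence on testing.
Substituting into the transmissibility equation gives transmissibility = 2*isolation_days + 13.
Substituting into the incidence equation gives incidence = 3*isolation_days + 34.
Require 3*isolation_days + 34 ≥ 25, so isolation_days ≥ -3.
The smallest integer in [-5, 5] satisfying this is -3.

isolation_days = -3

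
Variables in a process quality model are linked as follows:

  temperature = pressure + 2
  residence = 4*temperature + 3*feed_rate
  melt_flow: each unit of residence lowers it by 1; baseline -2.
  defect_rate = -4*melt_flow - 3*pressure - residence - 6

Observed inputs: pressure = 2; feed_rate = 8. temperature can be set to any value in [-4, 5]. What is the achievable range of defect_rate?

20 to 128

Intervening on temperature fixes its value directly, overriding its dependence on pressure.
Substituting into the residence equation gives residence = 4*temperature + 24.
Substituting into the melt_flow equation gives melt_flow = -4*temperature - 26.
So defect_rate = 12*temperature + 68.
Linear in temperature, so extremes are at the endpoints: temperature = -4 gives defect_rate = 20; temperature = 5 gives defect_rate = 128.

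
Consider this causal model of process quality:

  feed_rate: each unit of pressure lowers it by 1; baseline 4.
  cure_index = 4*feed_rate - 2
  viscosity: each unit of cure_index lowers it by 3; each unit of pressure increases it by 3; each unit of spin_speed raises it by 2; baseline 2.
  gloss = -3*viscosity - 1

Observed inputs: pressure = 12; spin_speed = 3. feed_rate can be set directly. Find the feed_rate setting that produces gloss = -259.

Intervening on feed_rate fixes its value directly, overriding its dependence on pressure.
Substituting into the viscosity equation gives viscosity = -12*feed_rate + 50.
gloss becomes 36*feed_rate - 151.
Solve 36*feed_rate - 151 = -259: feed_rate = (-259 + 151) / 36 = -3.

feed_rate = -3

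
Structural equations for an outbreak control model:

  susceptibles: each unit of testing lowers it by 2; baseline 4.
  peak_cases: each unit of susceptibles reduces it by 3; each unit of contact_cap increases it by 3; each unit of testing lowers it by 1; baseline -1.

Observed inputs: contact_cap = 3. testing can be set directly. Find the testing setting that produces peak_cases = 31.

Substituting into the peak_cases equation gives peak_cases = 5*testing - 4.
Solve 5*testing - 4 = 31: testing = (31 + 4) / 5 = 7.

testing = 7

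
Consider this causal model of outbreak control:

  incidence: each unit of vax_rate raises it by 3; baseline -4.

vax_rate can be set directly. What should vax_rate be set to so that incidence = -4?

vax_rate = 0

Solve 3*vax_rate - 4 = -4: vax_rate = (-4 + 4) / 3 = 0.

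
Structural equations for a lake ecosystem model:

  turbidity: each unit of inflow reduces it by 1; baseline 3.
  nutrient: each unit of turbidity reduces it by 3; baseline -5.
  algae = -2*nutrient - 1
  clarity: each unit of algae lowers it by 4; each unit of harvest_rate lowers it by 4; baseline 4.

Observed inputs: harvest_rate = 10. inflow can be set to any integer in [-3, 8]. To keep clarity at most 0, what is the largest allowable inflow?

inflow = 6

Substituting into the nutrient equation gives nutrient = 3*inflow - 14.
Substituting into the algae equation gives algae = -6*inflow + 27.
So clarity = 24*inflow - 144.
Require 24*inflow - 144 ≤ 0, so inflow ≤ 6.
The largest integer in [-3, 8] satisfying this is 6.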